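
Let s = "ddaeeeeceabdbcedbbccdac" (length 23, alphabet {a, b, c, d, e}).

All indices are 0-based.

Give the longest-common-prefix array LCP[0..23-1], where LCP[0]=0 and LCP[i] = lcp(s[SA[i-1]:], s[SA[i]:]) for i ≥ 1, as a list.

sorted suffixes:
  #0 SA[0]=9  'abdbcedbbccdac'
  #1 SA[1]=21  'ac'
  #2 SA[2]=2  'aeeeeceabdbcedbbccdac'
  #3 SA[3]=16  'bbccdac'
  #4 SA[4]=17  'bccdac'
  #5 SA[5]=12  'bcedbbccdac'
  #6 SA[6]=10  'bdbcedbbccdac'
  #7 SA[7]=22  'c'
  #8 SA[8]=18  'ccdac'
  #9 SA[9]=19  'cdac'
  #10 SA[10]=7  'ceabdbcedbbccdac'
  #11 SA[11]=13  'cedbbccdac'
  #12 SA[12]=20  'dac'
  #13 SA[13]=1  'daeeeeceabdbcedbbccdac'
  #14 SA[14]=15  'dbbccdac'
  #15 SA[15]=11  'dbcedbbccdac'
  #16 SA[16]=0  'ddaeeeeceabdbcedbbccdac'
  #17 SA[17]=8  'eabdbcedbbccdac'
  #18 SA[18]=6  'eceabdbcedbbccdac'
  #19 SA[19]=14  'edbbccdac'
  #20 SA[20]=5  'eeceabdbcedbbccdac'
  #21 SA[21]=4  'eeeceabdbcedbbccdac'
  #22 SA[22]=3  'eeeeceabdbcedbbccdac'

SA = [9, 21, 2, 16, 17, 12, 10, 22, 18, 19, 7, 13, 20, 1, 15, 11, 0, 8, 6, 14, 5, 4, 3]
[i] adj suffixes → lcp
  [1] 9/21 → 1 ('a')
  [2] 21/2 → 1 ('a')
  [3] 2/16 → 0 ('')
  [4] 16/17 → 1 ('b')
  [5] 17/12 → 2 ('bc')
  [6] 12/10 → 1 ('b')
  [7] 10/22 → 0 ('')
  [8] 22/18 → 1 ('c')
  [9] 18/19 → 1 ('c')
  [10] 19/7 → 1 ('c')
  [11] 7/13 → 2 ('ce')
  [12] 13/20 → 0 ('')
  [13] 20/1 → 2 ('da')
  [14] 1/15 → 1 ('d')
  [15] 15/11 → 2 ('db')
  [16] 11/0 → 1 ('d')
  [17] 0/8 → 0 ('')
  [18] 8/6 → 1 ('e')
  [19] 6/14 → 1 ('e')
  [20] 14/5 → 1 ('e')
  [21] 5/4 → 2 ('ee')
  [22] 4/3 → 3 ('eee')

[0, 1, 1, 0, 1, 2, 1, 0, 1, 1, 1, 2, 0, 2, 1, 2, 1, 0, 1, 1, 1, 2, 3]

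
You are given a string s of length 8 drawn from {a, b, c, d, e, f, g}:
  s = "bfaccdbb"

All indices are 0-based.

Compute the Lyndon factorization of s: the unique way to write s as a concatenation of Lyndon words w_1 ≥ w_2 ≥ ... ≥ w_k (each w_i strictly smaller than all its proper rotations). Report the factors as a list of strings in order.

emit factor 1: 'bf' (i=0, period=2)
emit factor 2: 'accdbb' (i=2, period=6)

["bf", "accdbb"]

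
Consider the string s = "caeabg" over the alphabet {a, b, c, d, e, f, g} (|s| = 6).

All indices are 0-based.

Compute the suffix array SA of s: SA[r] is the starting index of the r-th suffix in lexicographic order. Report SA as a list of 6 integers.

[3, 1, 4, 0, 2, 5]

rank | idx | suffix
   0 |   3 | abg
   1 |   1 | aeabg
   2 |   4 | bg
   3 |   0 | caeabg
   4 |   2 | eabg
   5 |   5 | g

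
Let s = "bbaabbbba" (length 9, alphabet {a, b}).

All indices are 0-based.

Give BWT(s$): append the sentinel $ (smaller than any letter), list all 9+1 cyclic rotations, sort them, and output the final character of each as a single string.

rank  rotation    last
    0  $bbaabbbba  a
    1  a$bbaabbbb  b
    2  aabbbba$bb  b
    3  abbbba$bba  a
    4  ba$bbaabbb  b
    5  baabbbba$b  b
    6  bba$bbaabb  b
    7  bbaabbbba$  $
    8  bbba$bbaab  b
    9  bbbba$bbaa  a

abbabbb$ba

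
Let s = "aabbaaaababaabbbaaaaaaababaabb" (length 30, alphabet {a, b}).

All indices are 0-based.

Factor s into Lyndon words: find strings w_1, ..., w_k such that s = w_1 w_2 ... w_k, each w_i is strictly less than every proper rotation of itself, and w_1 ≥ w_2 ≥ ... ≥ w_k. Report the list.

emit factor 1: 'aabb' (i=0, period=4)
emit factor 2: 'aaaababaabbb' (i=4, period=12)
emit factor 3: 'aaaaaaababaabb' (i=16, period=14)

["aabb", "aaaababaabbb", "aaaaaaababaabb"]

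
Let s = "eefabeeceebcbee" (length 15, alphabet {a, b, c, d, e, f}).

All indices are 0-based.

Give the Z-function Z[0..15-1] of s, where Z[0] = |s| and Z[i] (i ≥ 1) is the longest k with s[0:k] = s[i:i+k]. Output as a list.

Z[0]=15
i=1: i≥r, start 0; Z[1]=1 grow→box=[1,2)
i=2: i≥r, start 0; Z[2]=0
i=3: i≥r, start 0; Z[3]=0
i=4: i≥r, start 0; Z[4]=0
i=5: i≥r, start 0; Z[5]=2 grow→box=[5,7)
i=6: min(r-i=1, Z[1]=1)=1; Z[6]=1
i=7: i≥r, start 0; Z[7]=0
i=8: i≥r, start 0; Z[8]=2 grow→box=[8,10)
i=9: min(r-i=1, Z[1]=1)=1; Z[9]=1
i=10: i≥r, start 0; Z[10]=0
i=11: i≥r, start 0; Z[11]=0
i=12: i≥r, start 0; Z[12]=0
i=13: i≥r, start 0; Z[13]=2 grow→box=[13,15)
i=14: min(r-i=1, Z[1]=1)=1; Z[14]=1

[15, 1, 0, 0, 0, 2, 1, 0, 2, 1, 0, 0, 0, 2, 1]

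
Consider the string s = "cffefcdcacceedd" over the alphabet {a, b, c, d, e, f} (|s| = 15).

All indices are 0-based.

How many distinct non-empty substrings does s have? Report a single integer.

110

sorted suffixes:
  #0 SA[0]=8  'acceedd'
  #1 SA[1]=7  'cacceedd'
  #2 SA[2]=9  'cceedd'
  #3 SA[3]=5  'cdcacceedd'
  #4 SA[4]=10  'ceedd'
  #5 SA[5]=0  'cffefcdcacceedd'
  #6 SA[6]=14  'd'
  #7 SA[7]=6  'dcacceedd'
  #8 SA[8]=13  'dd'
  #9 SA[9]=12  'edd'
  #10 SA[10]=11  'eedd'
  #11 SA[11]=3  'efcdcacceedd'
  #12 SA[12]=4  'fcdcacceedd'
  #13 SA[13]=2  'fefcdcacceedd'
  #14 SA[14]=1  'ffefcdcacceedd'

SA = [8, 7, 9, 5, 10, 0, 14, 6, 13, 12, 11, 3, 4, 2, 1]
[i] adj suffixes → lcp
  [1] 8/7 → 0 ('')
  [2] 7/9 → 1 ('c')
  [3] 9/5 → 1 ('c')
  [4] 5/10 → 1 ('c')
  [5] 10/0 → 1 ('c')
  [6] 0/14 → 0 ('')
  [7] 14/6 → 1 ('d')
  [8] 6/13 → 1 ('d')
  [9] 13/12 → 0 ('')
  [10] 12/11 → 1 ('e')
  [11] 11/3 → 1 ('e')
  [12] 3/4 → 0 ('')
  [13] 4/2 → 1 ('f')
  [14] 2/1 → 1 ('f')

n(n+1)/2 = 15·16/2 = 120
Σ LCP = 0 + 0 + 1 + 1 + 1 + 1 + 0 + 1 + 1 + 0 + 1 + 1 + 0 + 1 + 1 = 10
distinct = 120 − 10 = 110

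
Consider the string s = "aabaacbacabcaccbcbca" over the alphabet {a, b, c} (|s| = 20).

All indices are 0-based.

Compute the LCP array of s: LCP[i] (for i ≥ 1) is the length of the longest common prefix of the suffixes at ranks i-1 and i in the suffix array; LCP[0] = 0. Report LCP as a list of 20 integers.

rank→(start, suffix):
  0 → (19, 'a')
  1 → (0, 'aabaacbacabcaccbcbca')
  2 → (3, 'aacbacabcaccbcbca')
  3 → (1, 'abaacbacabcaccbcbca')
  4 → (9, 'abcaccbcbca')
  5 → (7, 'acabcaccbcbca')
  6 → (4, 'acbacabcaccbcbca')
  7 → (12, 'accbcbca')
  8 → (2, 'baacbacabcaccbcbca')
  9 → (6, 'bacabcaccbcbca')
  10 → (17, 'bca')
  11 → (10, 'bcaccbcbca')
  12 → (15, 'bcbca')
  13 → (18, 'ca')
  14 → (8, 'cabcaccbcbca')
  15 → (11, 'caccbcbca')
  16 → (5, 'cbacabcaccbcbca')
  17 → (16, 'cbca')
  18 → (14, 'cbcbca')
  19 → (13, 'ccbcbca')

SA = [19, 0, 3, 1, 9, 7, 4, 12, 2, 6, 17, 10, 15, 18, 8, 11, 5, 16, 14, 13]
[i] adj suffixes → lcp
  [1] 19/0 → 1 ('a')
  [2] 0/3 → 2 ('aa')
  [3] 3/1 → 1 ('a')
  [4] 1/9 → 2 ('ab')
  [5] 9/7 → 1 ('a')
  [6] 7/4 → 2 ('ac')
  [7] 4/12 → 2 ('ac')
  [8] 12/2 → 0 ('')
  [9] 2/6 → 2 ('ba')
  [10] 6/17 → 1 ('b')
  [11] 17/10 → 3 ('bca')
  [12] 10/15 → 2 ('bc')
  [13] 15/18 → 0 ('')
  [14] 18/8 → 2 ('ca')
  [15] 8/11 → 2 ('ca')
  [16] 11/5 → 1 ('c')
  [17] 5/16 → 2 ('cb')
  [18] 16/14 → 3 ('cbc')
  [19] 14/13 → 1 ('c')

[0, 1, 2, 1, 2, 1, 2, 2, 0, 2, 1, 3, 2, 0, 2, 2, 1, 2, 3, 1]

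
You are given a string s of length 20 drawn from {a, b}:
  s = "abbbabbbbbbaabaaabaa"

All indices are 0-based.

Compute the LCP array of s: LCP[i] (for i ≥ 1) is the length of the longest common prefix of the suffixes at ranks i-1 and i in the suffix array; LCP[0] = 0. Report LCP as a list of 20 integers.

rank | idx | suffix
   0 |  19 | a
   1 |  18 | aa
   2 |  14 | aaabaa
   3 |  15 | aabaa
   4 |  11 | aabaaabaa
   5 |  16 | abaa
   6 |  12 | abaaabaa
   7 |   0 | abbbabbbbbbaabaaabaa
   8 |   4 | abbbbbbaabaaabaa
   9 |  17 | baa
  10 |  13 | baaabaa
  11 |  10 | baabaaabaa
  12 |   3 | babbbbbbaabaaabaa
  13 |   9 | bbaabaaabaa
  14 |   2 | bbabbbbbbaabaaabaa
  15 |   8 | bbbaabaaabaa
  16 |   1 | bbbabbbbbbaabaaabaa
  17 |   7 | bbbbaabaaabaa
  18 |   6 | bbbbbaabaaabaa
  19 |   5 | bbbbbbaabaaabaa

SA = [19, 18, 14, 15, 11, 16, 12, 0, 4, 17, 13, 10, 3, 9, 2, 8, 1, 7, 6, 5]
[i] adj suffixes → lcp
  [1] 19/18 → 1 ('a')
  [2] 18/14 → 2 ('aa')
  [3] 14/15 → 2 ('aa')
  [4] 15/11 → 5 ('aabaa')
  [5] 11/16 → 1 ('a')
  [6] 16/12 → 4 ('abaa')
  [7] 12/0 → 2 ('ab')
  [8] 0/4 → 4 ('abbb')
  [9] 4/17 → 0 ('')
  [10] 17/13 → 3 ('baa')
  [11] 13/10 → 3 ('baa')
  [12] 10/3 → 2 ('ba')
  [13] 3/9 → 1 ('b')
  [14] 9/2 → 3 ('bba')
  [15] 2/8 → 2 ('bb')
  [16] 8/1 → 4 ('bbba')
  [17] 1/7 → 3 ('bbb')
  [18] 7/6 → 4 ('bbbb')
  [19] 6/5 → 5 ('bbbbb')

[0, 1, 2, 2, 5, 1, 4, 2, 4, 0, 3, 3, 2, 1, 3, 2, 4, 3, 4, 5]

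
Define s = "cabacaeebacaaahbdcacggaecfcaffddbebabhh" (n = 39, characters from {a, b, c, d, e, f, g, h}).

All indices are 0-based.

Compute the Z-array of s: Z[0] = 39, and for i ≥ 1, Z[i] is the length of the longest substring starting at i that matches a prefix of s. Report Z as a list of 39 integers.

Z[0]=39
i=1: fresh scan; Z[1]=0
i=2: fresh scan; Z[2]=0
i=3: fresh scan; Z[3]=0
i=4: fresh scan; Z[4]=2 grow→box=[4,6)
i=5: min(r-i=1, Z[1]=0)=0; Z[5]=0
i=6: fresh scan; Z[6]=0
i=7: fresh scan; Z[7]=0
i=8: fresh scan; Z[8]=0
i=9: fresh scan; Z[9]=0
i=10: fresh scan; Z[10]=2 grow→box=[10,12)
i=11: min(r-i=1, Z[1]=0)=0; Z[11]=0
i=12: fresh scan; Z[12]=0
i=13: fresh scan; Z[13]=0
i=14: fresh scan; Z[14]=0
i=15: fresh scan; Z[15]=0
i=16: fresh scan; Z[16]=0
i=17: fresh scan; Z[17]=2 grow→box=[17,19)
i=18: min(r-i=1, Z[1]=0)=0; Z[18]=0
i=19: fresh scan; Z[19]=1 grow→box=[19,20)
i=20: fresh scan; Z[20]=0
i=21: fresh scan; Z[21]=0
i=22: fresh scan; Z[22]=0
i=23: fresh scan; Z[23]=0
i=24: fresh scan; Z[24]=1 grow→box=[24,25)
i=25: fresh scan; Z[25]=0
i=26: fresh scan; Z[26]=2 grow→box=[26,28)
i=27: min(r-i=1, Z[1]=0)=0; Z[27]=0
i=28: fresh scan; Z[28]=0
i=29: fresh scan; Z[29]=0
i=30: fresh scan; Z[30]=0
i=31: fresh scan; Z[31]=0
i=32: fresh scan; Z[32]=0
i=33: fresh scan; Z[33]=0
i=34: fresh scan; Z[34]=0
i=35: fresh scan; Z[35]=0
i=36: fresh scan; Z[36]=0
i=37: fresh scan; Z[37]=0
i=38: fresh scan; Z[38]=0

[39, 0, 0, 0, 2, 0, 0, 0, 0, 0, 2, 0, 0, 0, 0, 0, 0, 2, 0, 1, 0, 0, 0, 0, 1, 0, 2, 0, 0, 0, 0, 0, 0, 0, 0, 0, 0, 0, 0]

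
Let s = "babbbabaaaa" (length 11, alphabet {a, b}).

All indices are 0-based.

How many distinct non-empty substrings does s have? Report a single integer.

rank | idx | suffix
   0 |  10 | a
   1 |   9 | aa
   2 |   8 | aaa
   3 |   7 | aaaa
   4 |   5 | abaaaa
   5 |   1 | abbbabaaaa
   6 |   6 | baaaa
   7 |   4 | babaaaa
   8 |   0 | babbbabaaaa
   9 |   3 | bbabaaaa
  10 |   2 | bbbabaaaa

SA = [10, 9, 8, 7, 5, 1, 6, 4, 0, 3, 2]
[i] adj suffixes → lcp
  [1] 10/9 → 1 ('a')
  [2] 9/8 → 2 ('aa')
  [3] 8/7 → 3 ('aaa')
  [4] 7/5 → 1 ('a')
  [5] 5/1 → 2 ('ab')
  [6] 1/6 → 0 ('')
  [7] 6/4 → 2 ('ba')
  [8] 4/0 → 3 ('bab')
  [9] 0/3 → 1 ('b')
  [10] 3/2 → 2 ('bb')

n(n+1)/2 = 11·12/2 = 66
Σ LCP = 0 + 1 + 2 + 3 + 1 + 2 + 0 + 2 + 3 + 1 + 2 = 17
distinct = 66 − 17 = 49

49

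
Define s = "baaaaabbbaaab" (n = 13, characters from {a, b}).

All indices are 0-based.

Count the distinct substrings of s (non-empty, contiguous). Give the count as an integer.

rank→(start, suffix):
  0 → (1, 'aaaaabbbaaab')
  1 → (2, 'aaaabbbaaab')
  2 → (9, 'aaab')
  3 → (3, 'aaabbbaaab')
  4 → (10, 'aab')
  5 → (4, 'aabbbaaab')
  6 → (11, 'ab')
  7 → (5, 'abbbaaab')
  8 → (12, 'b')
  9 → (0, 'baaaaabbbaaab')
  10 → (8, 'baaab')
  11 → (7, 'bbaaab')
  12 → (6, 'bbbaaab')

SA = [1, 2, 9, 3, 10, 4, 11, 5, 12, 0, 8, 7, 6]
[i] adj suffixes → lcp
  [1] 1/2 → 4 ('aaaa')
  [2] 2/9 → 3 ('aaa')
  [3] 9/3 → 4 ('aaab')
  [4] 3/10 → 2 ('aa')
  [5] 10/4 → 3 ('aab')
  [6] 4/11 → 1 ('a')
  [7] 11/5 → 2 ('ab')
  [8] 5/12 → 0 ('')
  [9] 12/0 → 1 ('b')
  [10] 0/8 → 4 ('baaa')
  [11] 8/7 → 1 ('b')
  [12] 7/6 → 2 ('bb')

n(n+1)/2 = 13·14/2 = 91
Σ LCP = 0 + 4 + 3 + 4 + 2 + 3 + 1 + 2 + 0 + 1 + 4 + 1 + 2 = 27
distinct = 91 − 27 = 64

64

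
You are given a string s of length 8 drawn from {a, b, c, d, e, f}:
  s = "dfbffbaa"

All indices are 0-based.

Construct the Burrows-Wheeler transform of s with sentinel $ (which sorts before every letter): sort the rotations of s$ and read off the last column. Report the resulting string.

aabff$fdb

rank  rotation   last
    0  $dfbffbaa  a
    1  a$dfbffba  a
    2  aa$dfbffb  b
    3  baa$dfbff  f
    4  bffbaa$df  f
    5  dfbffbaa$  $
    6  fbaa$dfbf  f
    7  fbffbaa$d  d
    8  ffbaa$dfb  b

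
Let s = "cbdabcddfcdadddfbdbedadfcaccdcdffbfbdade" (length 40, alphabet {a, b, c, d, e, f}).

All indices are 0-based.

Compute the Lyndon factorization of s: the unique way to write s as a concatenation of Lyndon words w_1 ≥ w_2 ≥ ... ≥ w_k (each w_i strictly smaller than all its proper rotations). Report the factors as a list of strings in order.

["c", "bd", "abcddfcdadddfbdbedadfcaccdcdffbfbdade"]

emit factor 1: 'c' (i=0, period=1)
emit factor 2: 'bd' (i=1, period=2)
emit factor 3: 'abcddfcdadddfbdbedadfcaccdcdffbfbdade' (i=3, period=37)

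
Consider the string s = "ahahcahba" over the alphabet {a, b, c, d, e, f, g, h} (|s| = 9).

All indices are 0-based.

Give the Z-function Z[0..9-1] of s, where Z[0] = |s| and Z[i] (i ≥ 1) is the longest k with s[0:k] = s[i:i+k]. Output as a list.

[9, 0, 2, 0, 0, 2, 0, 0, 1]

Z[0]=9
i=1: fresh scan; Z[1]=0
i=2: fresh scan; Z[2]=2 grow→box=[2,4)
i=3: min(r-i=1, Z[1]=0)=0; Z[3]=0
i=4: fresh scan; Z[4]=0
i=5: fresh scan; Z[5]=2 grow→box=[5,7)
i=6: min(r-i=1, Z[1]=0)=0; Z[6]=0
i=7: fresh scan; Z[7]=0
i=8: fresh scan; Z[8]=1 grow→box=[8,9)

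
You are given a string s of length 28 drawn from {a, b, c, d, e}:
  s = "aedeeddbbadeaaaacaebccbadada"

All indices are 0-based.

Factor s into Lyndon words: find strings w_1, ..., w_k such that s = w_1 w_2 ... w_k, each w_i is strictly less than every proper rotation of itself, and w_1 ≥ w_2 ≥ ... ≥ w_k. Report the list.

emit factor 1: 'aedeeddbb' (i=0, period=9)
emit factor 2: 'ade' (i=9, period=3)
emit factor 3: 'aaaacaebccbadad' (i=12, period=15)
emit factor 4: 'a' (i=27, period=1)

["aedeeddbb", "ade", "aaaacaebccbadad", "a"]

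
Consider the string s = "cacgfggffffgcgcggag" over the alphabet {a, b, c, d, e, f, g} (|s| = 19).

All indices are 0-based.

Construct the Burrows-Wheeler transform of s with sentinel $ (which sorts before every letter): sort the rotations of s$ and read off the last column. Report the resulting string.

gcg$gaggfffgagfcgccf

rank  rotation              last
    0  $cacgfggffffgcgcggag  g
    1  acgfggffffgcgcggag$c  c
    2  ag$cacgfggffffgcgcgg  g
    3  cacgfggffffgcgcggag$  $
    4  cgcggag$cacgfggffffg  g
    5  cgfggffffgcgcggag$ca  a
    6  cggag$cacgfggffffgcg  g
    7  ffffgcgcggag$cacgfgg  g
    8  fffgcgcggag$cacgfggf  f
    9  ffgcgcggag$cacgfggff  f
   10  fgcgcggag$cacgfggfff  f
   11  fggffffgcgcggag$cacg  g
   12  g$cacgfggffffgcgcgga  a
   13  gag$cacgfggffffgcgcg  g
   14  gcgcggag$cacgfggffff  f
   15  gcggag$cacgfggffffgc  c
   16  gffffgcgcggag$cacgfg  g
   17  gfggffffgcgcggag$cac  c
   18  ggag$cacgfggffffgcgc  c
   19  ggffffgcgcggag$cacgf  f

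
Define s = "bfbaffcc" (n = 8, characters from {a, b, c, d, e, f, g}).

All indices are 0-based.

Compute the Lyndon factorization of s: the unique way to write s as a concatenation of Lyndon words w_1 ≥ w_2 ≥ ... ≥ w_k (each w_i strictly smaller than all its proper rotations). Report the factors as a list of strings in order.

["bf", "b", "affcc"]

emit factor 1: 'bf' (i=0, period=2)
emit factor 2: 'b' (i=2, period=1)
emit factor 3: 'affcc' (i=3, period=5)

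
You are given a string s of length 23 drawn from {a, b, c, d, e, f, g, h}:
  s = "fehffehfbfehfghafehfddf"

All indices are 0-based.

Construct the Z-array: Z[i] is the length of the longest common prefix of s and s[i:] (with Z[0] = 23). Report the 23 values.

[23, 0, 0, 1, 4, 0, 0, 1, 0, 4, 0, 0, 1, 0, 0, 0, 4, 0, 0, 1, 0, 0, 1]

Z[0]=23
i=1: i≥r, start 0; Z[1]=0
i=2: i≥r, start 0; Z[2]=0
i=3: i≥r, start 0; Z[3]=1 grow→box=[3,4)
i=4: i≥r, start 0; Z[4]=4 grow→box=[4,8)
i=5: min(r-i=3, Z[1]=0)=0; Z[5]=0
i=6: min(r-i=2, Z[2]=0)=0; Z[6]=0
i=7: min(r-i=1, Z[3]=1)=1; Z[7]=1
i=8: i≥r, start 0; Z[8]=0
i=9: i≥r, start 0; Z[9]=4 grow→box=[9,13)
i=10: min(r-i=3, Z[1]=0)=0; Z[10]=0
i=11: min(r-i=2, Z[2]=0)=0; Z[11]=0
i=12: min(r-i=1, Z[3]=1)=1; Z[12]=1
i=13: i≥r, start 0; Z[13]=0
i=14: i≥r, start 0; Z[14]=0
i=15: i≥r, start 0; Z[15]=0
i=16: i≥r, start 0; Z[16]=4 grow→box=[16,20)
i=17: min(r-i=3, Z[1]=0)=0; Z[17]=0
i=18: min(r-i=2, Z[2]=0)=0; Z[18]=0
i=19: min(r-i=1, Z[3]=1)=1; Z[19]=1
i=20: i≥r, start 0; Z[20]=0
i=21: i≥r, start 0; Z[21]=0
i=22: i≥r, start 0; Z[22]=1 grow→box=[22,23)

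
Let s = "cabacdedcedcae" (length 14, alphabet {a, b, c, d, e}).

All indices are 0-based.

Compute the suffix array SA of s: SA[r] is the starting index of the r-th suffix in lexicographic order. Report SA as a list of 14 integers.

rank | idx | suffix
   0 |   1 | abacdedcedcae
   1 |   3 | acdedcedcae
   2 |  12 | ae
   3 |   2 | bacdedcedcae
   4 |   0 | cabacdedcedcae
   5 |  11 | cae
   6 |   4 | cdedcedcae
   7 |   8 | cedcae
   8 |  10 | dcae
   9 |   7 | dcedcae
  10 |   5 | dedcedcae
  11 |  13 | e
  12 |   9 | edcae
  13 |   6 | edcedcae

[1, 3, 12, 2, 0, 11, 4, 8, 10, 7, 5, 13, 9, 6]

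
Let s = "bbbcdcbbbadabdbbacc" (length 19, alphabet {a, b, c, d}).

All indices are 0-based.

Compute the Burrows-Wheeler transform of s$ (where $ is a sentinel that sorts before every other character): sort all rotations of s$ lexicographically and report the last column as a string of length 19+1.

rank  rotation              last
    0  $bbbcdcbbbadabdbbacc  c
    1  abdbbacc$bbbcdcbbbad  d
    2  acc$bbbcdcbbbadabdbb  b
    3  adabdbbacc$bbbcdcbbb  b
    4  bacc$bbbcdcbbbadabdb  b
    5  badabdbbacc$bbbcdcbb  b
    6  bbacc$bbbcdcbbbadabd  d
    7  bbadabdbbacc$bbbcdcb  b
    8  bbbadabdbbacc$bbbcdc  c
    9  bbbcdcbbbadabdbbacc$  $
   10  bbcdcbbbadabdbbacc$b  b
   11  bcdcbbbadabdbbacc$bb  b
   12  bdbbacc$bbbcdcbbbada  a
   13  c$bbbcdcbbbadabdbbac  c
   14  cbbbadabdbbacc$bbbcd  d
   15  cc$bbbcdcbbbadabdbba  a
   16  cdcbbbadabdbbacc$bbb  b
   17  dabdbbacc$bbbcdcbbba  a
   18  dbbacc$bbbcdcbbbadab  b
   19  dcbbbadabdbbacc$bbbc  c

cdbbbbdbc$bbacdababc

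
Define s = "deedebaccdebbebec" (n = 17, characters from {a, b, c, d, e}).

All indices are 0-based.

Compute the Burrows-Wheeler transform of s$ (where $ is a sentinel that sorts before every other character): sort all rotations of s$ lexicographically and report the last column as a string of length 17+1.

rank  rotation            last
    0  $deedebaccdebbebec  c
    1  accdebbebec$deedeb  b
    2  baccdebbebec$deede  e
    3  bbebec$deedebaccde  e
    4  bebec$deedebaccdeb  b
    5  bec$deedebaccdebbe  e
    6  c$deedebaccdebbebe  e
    7  ccdebbebec$deedeba  a
    8  cdebbebec$deedebac  c
    9  debaccdebbebec$dee  e
   10  debbebec$deedebacc  c
   11  deedebaccdebbebec$  $
   12  ebaccdebbebec$deed  d
   13  ebbebec$deedebaccd  d
   14  ebec$deedebaccdebb  b
   15  ec$deedebaccdebbeb  b
   16  edebaccdebbebec$de  e
   17  eedebaccdebbebec$d  d

cbeebeeacec$ddbbed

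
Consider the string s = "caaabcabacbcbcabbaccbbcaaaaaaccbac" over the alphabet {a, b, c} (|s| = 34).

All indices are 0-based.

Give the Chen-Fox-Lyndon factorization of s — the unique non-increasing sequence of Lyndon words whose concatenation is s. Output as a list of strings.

emit factor 1: 'c' (i=0, period=1)
emit factor 2: 'aaabcabacbcbcabbaccbbc' (i=1, period=22)
emit factor 3: 'aaaaaaccbac' (i=23, period=11)

["c", "aaabcabacbcbcabbaccbbc", "aaaaaaccbac"]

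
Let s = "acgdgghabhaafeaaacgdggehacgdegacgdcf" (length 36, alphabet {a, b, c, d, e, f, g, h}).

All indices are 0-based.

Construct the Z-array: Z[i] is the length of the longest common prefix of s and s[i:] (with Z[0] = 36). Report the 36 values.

[36, 0, 0, 0, 0, 0, 0, 1, 0, 0, 1, 1, 0, 0, 1, 1, 6, 0, 0, 0, 0, 0, 0, 0, 4, 0, 0, 0, 0, 0, 4, 0, 0, 0, 0, 0]

Z[0]=36
i=1: fresh scan; Z[1]=0
i=2: fresh scan; Z[2]=0
i=3: fresh scan; Z[3]=0
i=4: fresh scan; Z[4]=0
i=5: fresh scan; Z[5]=0
i=6: fresh scan; Z[6]=0
i=7: fresh scan; Z[7]=1 extend→box=[7,8)
i=8: fresh scan; Z[8]=0
i=9: fresh scan; Z[9]=0
i=10: fresh scan; Z[10]=1 extend→box=[10,11)
i=11: fresh scan; Z[11]=1 extend→box=[11,12)
i=12: fresh scan; Z[12]=0
i=13: fresh scan; Z[13]=0
i=14: fresh scan; Z[14]=1 extend→box=[14,15)
i=15: fresh scan; Z[15]=1 extend→box=[15,16)
i=16: fresh scan; Z[16]=6 extend→box=[16,22)
i=17: min(r-i=5, Z[1]=0)=0; Z[17]=0
i=18: min(r-i=4, Z[2]=0)=0; Z[18]=0
i=19: min(r-i=3, Z[3]=0)=0; Z[19]=0
i=20: min(r-i=2, Z[4]=0)=0; Z[20]=0
i=21: min(r-i=1, Z[5]=0)=0; Z[21]=0
i=22: fresh scan; Z[22]=0
i=23: fresh scan; Z[23]=0
i=24: fresh scan; Z[24]=4 extend→box=[24,28)
i=25: min(r-i=3, Z[1]=0)=0; Z[25]=0
i=26: min(r-i=2, Z[2]=0)=0; Z[26]=0
i=27: min(r-i=1, Z[3]=0)=0; Z[27]=0
i=28: fresh scan; Z[28]=0
i=29: fresh scan; Z[29]=0
i=30: fresh scan; Z[30]=4 extend→box=[30,34)
i=31: min(r-i=3, Z[1]=0)=0; Z[31]=0
i=32: min(r-i=2, Z[2]=0)=0; Z[32]=0
i=33: min(r-i=1, Z[3]=0)=0; Z[33]=0
i=34: fresh scan; Z[34]=0
i=35: fresh scan; Z[35]=0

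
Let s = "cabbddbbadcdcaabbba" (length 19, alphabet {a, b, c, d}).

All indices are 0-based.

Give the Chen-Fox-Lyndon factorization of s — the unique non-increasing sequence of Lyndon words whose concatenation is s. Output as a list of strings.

emit factor 1: 'c' (i=0, period=1)
emit factor 2: 'abbddbbadcdc' (i=1, period=12)
emit factor 3: 'aabbb' (i=13, period=5)
emit factor 4: 'a' (i=18, period=1)

["c", "abbddbbadcdc", "aabbb", "a"]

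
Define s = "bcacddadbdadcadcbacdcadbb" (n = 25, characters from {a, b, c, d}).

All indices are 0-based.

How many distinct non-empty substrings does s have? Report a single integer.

286

rank→(start, suffix):
  0 → (17, 'acdcadbb')
  1 → (2, 'acddadbdadcadcbacdcadbb')
  2 → (21, 'adbb')
  3 → (6, 'adbdadcadcbacdcadbb')
  4 → (10, 'adcadcbacdcadbb')
  5 → (13, 'adcbacdcadbb')
  6 → (24, 'b')
  7 → (16, 'bacdcadbb')
  8 → (23, 'bb')
  9 → (0, 'bcacddadbdadcadcbacdcadbb')
  10 → (8, 'bdadcadcbacdcadbb')
  11 → (1, 'cacddadbdadcadcbacdcadbb')
  12 → (20, 'cadbb')
  13 → (12, 'cadcbacdcadbb')
  14 → (15, 'cbacdcadbb')
  15 → (18, 'cdcadbb')
  16 → (3, 'cddadbdadcadcbacdcadbb')
  17 → (5, 'dadbdadcadcbacdcadbb')
  18 → (9, 'dadcadcbacdcadbb')
  19 → (22, 'dbb')
  20 → (7, 'dbdadcadcbacdcadbb')
  21 → (19, 'dcadbb')
  22 → (11, 'dcadcbacdcadbb')
  23 → (14, 'dcbacdcadbb')
  24 → (4, 'ddadbdadcadcbacdcadbb')

SA = [17, 2, 21, 6, 10, 13, 24, 16, 23, 0, 8, 1, 20, 12, 15, 18, 3, 5, 9, 22, 7, 19, 11, 14, 4]
[i] adj suffixes → lcp
  [1] 17/2 → 3 ('acd')
  [2] 2/21 → 1 ('a')
  [3] 21/6 → 3 ('adb')
  [4] 6/10 → 2 ('ad')
  [5] 10/13 → 3 ('adc')
  [6] 13/24 → 0 ('')
  [7] 24/16 → 1 ('b')
  [8] 16/23 → 1 ('b')
  [9] 23/0 → 1 ('b')
  [10] 0/8 → 1 ('b')
  [11] 8/1 → 0 ('')
  [12] 1/20 → 2 ('ca')
  [13] 20/12 → 3 ('cad')
  [14] 12/15 → 1 ('c')
  [15] 15/18 → 1 ('c')
  [16] 18/3 → 2 ('cd')
  [17] 3/5 → 0 ('')
  [18] 5/9 → 3 ('dad')
  [19] 9/22 → 1 ('d')
  [20] 22/7 → 2 ('db')
  [21] 7/19 → 1 ('d')
  [22] 19/11 → 4 ('dcad')
  [23] 11/14 → 2 ('dc')
  [24] 14/4 → 1 ('d')

n(n+1)/2 = 25·26/2 = 325
Σ LCP = 0 + 3 + 1 + 3 + 2 + 3 + 0 + 1 + 1 + 1 + 1 + 0 + 2 + 3 + 1 + 1 + 2 + 0 + 3 + 1 + 2 + 1 + 4 + 2 + 1 = 39
distinct = 325 − 39 = 286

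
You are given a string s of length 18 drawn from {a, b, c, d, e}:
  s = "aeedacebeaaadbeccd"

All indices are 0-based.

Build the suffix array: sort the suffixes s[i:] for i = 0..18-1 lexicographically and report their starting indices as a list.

[9, 10, 4, 11, 0, 7, 13, 15, 16, 5, 17, 3, 12, 8, 6, 14, 2, 1]

rank→(start, suffix):
  0 → (9, 'aaadbeccd')
  1 → (10, 'aadbeccd')
  2 → (4, 'acebeaaadbeccd')
  3 → (11, 'adbeccd')
  4 → (0, 'aeedacebeaaadbeccd')
  5 → (7, 'beaaadbeccd')
  6 → (13, 'beccd')
  7 → (15, 'ccd')
  8 → (16, 'cd')
  9 → (5, 'cebeaaadbeccd')
  10 → (17, 'd')
  11 → (3, 'dacebeaaadbeccd')
  12 → (12, 'dbeccd')
  13 → (8, 'eaaadbeccd')
  14 → (6, 'ebeaaadbeccd')
  15 → (14, 'eccd')
  16 → (2, 'edacebeaaadbeccd')
  17 → (1, 'eedacebeaaadbeccd')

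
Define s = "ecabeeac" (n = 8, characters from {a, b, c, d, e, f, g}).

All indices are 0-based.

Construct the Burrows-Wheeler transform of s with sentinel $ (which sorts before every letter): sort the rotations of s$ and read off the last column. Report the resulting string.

rank  rotation   last
    0  $ecabeeac  c
    1  abeeac$ec  c
    2  ac$ecabee  e
    3  beeac$eca  a
    4  c$ecabeea  a
    5  cabeeac$e  e
    6  eac$ecabe  e
    7  ecabeeac$  $
    8  eeac$ecab  b

cceaaee$b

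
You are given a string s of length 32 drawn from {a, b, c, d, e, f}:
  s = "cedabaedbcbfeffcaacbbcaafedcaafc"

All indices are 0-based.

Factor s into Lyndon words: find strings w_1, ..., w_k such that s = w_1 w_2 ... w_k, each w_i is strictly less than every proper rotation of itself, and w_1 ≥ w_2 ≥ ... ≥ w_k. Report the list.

["ced", "abaedbcbfeffc", "aacbbcaafedcaafc"]

emit factor 1: 'ced' (i=0, period=3)
emit factor 2: 'abaedbcbfeffc' (i=3, period=13)
emit factor 3: 'aacbbcaafedcaafc' (i=16, period=16)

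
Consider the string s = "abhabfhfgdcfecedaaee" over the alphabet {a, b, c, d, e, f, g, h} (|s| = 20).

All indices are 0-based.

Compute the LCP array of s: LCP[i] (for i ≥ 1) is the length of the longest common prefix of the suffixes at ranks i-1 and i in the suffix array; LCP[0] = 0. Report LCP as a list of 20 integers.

[0, 1, 2, 1, 0, 1, 0, 1, 0, 1, 0, 1, 1, 1, 0, 1, 1, 0, 0, 1]

rank | idx | suffix
   0 |  16 | aaee
   1 |   3 | abfhfgdcfecedaaee
   2 |   0 | abhabfhfgdcfecedaaee
   3 |  17 | aee
   4 |   4 | bfhfgdcfecedaaee
   5 |   1 | bhabfhfgdcfecedaaee
   6 |  13 | cedaaee
   7 |  10 | cfecedaaee
   8 |  15 | daaee
   9 |   9 | dcfecedaaee
  10 |  19 | e
  11 |  12 | ecedaaee
  12 |  14 | edaaee
  13 |  18 | ee
  14 |  11 | fecedaaee
  15 |   7 | fgdcfecedaaee
  16 |   5 | fhfgdcfecedaaee
  17 |   8 | gdcfecedaaee
  18 |   2 | habfhfgdcfecedaaee
  19 |   6 | hfgdcfecedaaee

SA = [16, 3, 0, 17, 4, 1, 13, 10, 15, 9, 19, 12, 14, 18, 11, 7, 5, 8, 2, 6]
i: (SA[i-1],SA[i]) lcp shared
  1: (16,3) 1 'a'
  2: (3,0) 2 'ab'
  3: (0,17) 1 'a'
  4: (17,4) 0 ''
  5: (4,1) 1 'b'
  6: (1,13) 0 ''
  7: (13,10) 1 'c'
  8: (10,15) 0 ''
  9: (15,9) 1 'd'
  10: (9,19) 0 ''
  11: (19,12) 1 'e'
  12: (12,14) 1 'e'
  13: (14,18) 1 'e'
  14: (18,11) 0 ''
  15: (11,7) 1 'f'
  16: (7,5) 1 'f'
  17: (5,8) 0 ''
  18: (8,2) 0 ''
  19: (2,6) 1 'h'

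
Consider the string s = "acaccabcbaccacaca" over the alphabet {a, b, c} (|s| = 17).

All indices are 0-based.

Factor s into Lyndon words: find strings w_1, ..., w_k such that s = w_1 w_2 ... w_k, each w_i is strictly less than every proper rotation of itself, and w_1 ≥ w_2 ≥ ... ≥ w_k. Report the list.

emit factor 1: 'acacc' (i=0, period=5)
emit factor 2: 'abcbaccacac' (i=5, period=11)
emit factor 3: 'a' (i=16, period=1)

["acacc", "abcbaccacac", "a"]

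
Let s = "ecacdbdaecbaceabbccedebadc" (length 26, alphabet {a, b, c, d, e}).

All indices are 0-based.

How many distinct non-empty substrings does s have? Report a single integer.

326

rank→(start, suffix):
  0 → (14, 'abbccedebadc')
  1 → (2, 'acdbdaecbaceabbccedebadc')
  2 → (11, 'aceabbccedebadc')
  3 → (23, 'adc')
  4 → (7, 'aecbaceabbccedebadc')
  5 → (10, 'baceabbccedebadc')
  6 → (22, 'badc')
  7 → (15, 'bbccedebadc')
  8 → (16, 'bccedebadc')
  9 → (5, 'bdaecbaceabbccedebadc')
  10 → (25, 'c')
  11 → (1, 'cacdbdaecbaceabbccedebadc')
  12 → (9, 'cbaceabbccedebadc')
  13 → (17, 'ccedebadc')
  14 → (3, 'cdbdaecbaceabbccedebadc')
  15 → (12, 'ceabbccedebadc')
  16 → (18, 'cedebadc')
  17 → (6, 'daecbaceabbccedebadc')
  18 → (4, 'dbdaecbaceabbccedebadc')
  19 → (24, 'dc')
  20 → (20, 'debadc')
  21 → (13, 'eabbccedebadc')
  22 → (21, 'ebadc')
  23 → (0, 'ecacdbdaecbaceabbccedebadc')
  24 → (8, 'ecbaceabbccedebadc')
  25 → (19, 'edebadc')

SA = [14, 2, 11, 23, 7, 10, 22, 15, 16, 5, 25, 1, 9, 17, 3, 12, 18, 6, 4, 24, 20, 13, 21, 0, 8, 19]
i: (SA[i-1],SA[i]) lcp shared
  1: (14,2) 1 'a'
  2: (2,11) 2 'ac'
  3: (11,23) 1 'a'
  4: (23,7) 1 'a'
  5: (7,10) 0 ''
  6: (10,22) 2 'ba'
  7: (22,15) 1 'b'
  8: (15,16) 1 'b'
  9: (16,5) 1 'b'
  10: (5,25) 0 ''
  11: (25,1) 1 'c'
  12: (1,9) 1 'c'
  13: (9,17) 1 'c'
  14: (17,3) 1 'c'
  15: (3,12) 1 'c'
  16: (12,18) 2 'ce'
  17: (18,6) 0 ''
  18: (6,4) 1 'd'
  19: (4,24) 1 'd'
  20: (24,20) 1 'd'
  21: (20,13) 0 ''
  22: (13,21) 1 'e'
  23: (21,0) 1 'e'
  24: (0,8) 2 'ec'
  25: (8,19) 1 'e'

n(n+1)/2 = 26·27/2 = 351
Σ LCP = 0 + 1 + 2 + 1 + 1 + 0 + 2 + 1 + 1 + 1 + 0 + 1 + 1 + 1 + 1 + 1 + 2 + 0 + 1 + 1 + 1 + 0 + 1 + 1 + 2 + 1 = 25
distinct = 351 − 25 = 326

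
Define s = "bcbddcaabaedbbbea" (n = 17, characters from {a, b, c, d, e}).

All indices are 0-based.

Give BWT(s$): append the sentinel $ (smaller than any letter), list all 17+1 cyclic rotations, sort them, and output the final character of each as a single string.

rank  rotation            last
    0  $bcbddcaabaedbbbea  a
    1  a$bcbddcaabaedbbbe  e
    2  aabaedbbbea$bcbddc  c
    3  abaedbbbea$bcbddca  a
    4  aedbbbea$bcbddcaab  b
    5  baedbbbea$bcbddcaa  a
    6  bbbea$bcbddcaabaed  d
    7  bbea$bcbddcaabaedb  b
    8  bcbddcaabaedbbbea$  $
    9  bddcaabaedbbbea$bc  c
   10  bea$bcbddcaabaedbb  b
   11  caabaedbbbea$bcbdd  d
   12  cbddcaabaedbbbea$b  b
   13  dbbbea$bcbddcaabae  e
   14  dcaabaedbbbea$bcbd  d
   15  ddcaabaedbbbea$bcb  b
   16  ea$bcbddcaabaedbbb  b
   17  edbbbea$bcbddcaaba  a

aecabadb$cbdbedbba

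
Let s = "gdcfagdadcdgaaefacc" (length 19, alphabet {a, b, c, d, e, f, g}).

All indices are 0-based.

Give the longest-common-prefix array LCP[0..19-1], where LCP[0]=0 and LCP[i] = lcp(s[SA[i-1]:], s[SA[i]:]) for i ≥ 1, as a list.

rank→(start, suffix):
  0 → (12, 'aaefacc')
  1 → (16, 'acc')
  2 → (7, 'adcdgaaefacc')
  3 → (13, 'aefacc')
  4 → (4, 'agdadcdgaaefacc')
  5 → (18, 'c')
  6 → (17, 'cc')
  7 → (9, 'cdgaaefacc')
  8 → (2, 'cfagdadcdgaaefacc')
  9 → (6, 'dadcdgaaefacc')
  10 → (8, 'dcdgaaefacc')
  11 → (1, 'dcfagdadcdgaaefacc')
  12 → (10, 'dgaaefacc')
  13 → (14, 'efacc')
  14 → (15, 'facc')
  15 → (3, 'fagdadcdgaaefacc')
  16 → (11, 'gaaefacc')
  17 → (5, 'gdadcdgaaefacc')
  18 → (0, 'gdcfagdadcdgaaefacc')

SA = [12, 16, 7, 13, 4, 18, 17, 9, 2, 6, 8, 1, 10, 14, 15, 3, 11, 5, 0]
i: (SA[i-1],SA[i]) lcp shared
  1: (12,16) 1 'a'
  2: (16,7) 1 'a'
  3: (7,13) 1 'a'
  4: (13,4) 1 'a'
  5: (4,18) 0 ''
  6: (18,17) 1 'c'
  7: (17,9) 1 'c'
  8: (9,2) 1 'c'
  9: (2,6) 0 ''
  10: (6,8) 1 'd'
  11: (8,1) 2 'dc'
  12: (1,10) 1 'd'
  13: (10,14) 0 ''
  14: (14,15) 0 ''
  15: (15,3) 2 'fa'
  16: (3,11) 0 ''
  17: (11,5) 1 'g'
  18: (5,0) 2 'gd'

[0, 1, 1, 1, 1, 0, 1, 1, 1, 0, 1, 2, 1, 0, 0, 2, 0, 1, 2]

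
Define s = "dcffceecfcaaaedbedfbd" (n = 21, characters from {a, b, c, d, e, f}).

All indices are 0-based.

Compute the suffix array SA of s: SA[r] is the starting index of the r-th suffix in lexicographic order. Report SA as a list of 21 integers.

rank | idx | suffix
   0 |  10 | aaaedbedfbd
   1 |  11 | aaedbedfbd
   2 |  12 | aedbedfbd
   3 |  19 | bd
   4 |  15 | bedfbd
   5 |   9 | caaaedbedfbd
   6 |   4 | ceecfcaaaedbedfbd
   7 |   7 | cfcaaaedbedfbd
   8 |   1 | cffceecfcaaaedbedfbd
   9 |  20 | d
  10 |  14 | dbedfbd
  11 |   0 | dcffceecfcaaaedbedfbd
  12 |  17 | dfbd
  13 |   6 | ecfcaaaedbedfbd
  14 |  13 | edbedfbd
  15 |  16 | edfbd
  16 |   5 | eecfcaaaedbedfbd
  17 |  18 | fbd
  18 |   8 | fcaaaedbedfbd
  19 |   3 | fceecfcaaaedbedfbd
  20 |   2 | ffceecfcaaaedbedfbd

[10, 11, 12, 19, 15, 9, 4, 7, 1, 20, 14, 0, 17, 6, 13, 16, 5, 18, 8, 3, 2]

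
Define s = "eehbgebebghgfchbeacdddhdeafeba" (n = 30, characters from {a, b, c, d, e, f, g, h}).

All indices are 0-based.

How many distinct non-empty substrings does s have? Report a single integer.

rank→(start, suffix):
  0 → (29, 'a')
  1 → (17, 'acdddhdeafeba')
  2 → (25, 'afeba')
  3 → (28, 'ba')
  4 → (15, 'beacdddhdeafeba')
  5 → (6, 'bebghgfchbeacdddhdeafeba')
  6 → (3, 'bgebebghgfchbeacdddhdeafeba')
  7 → (8, 'bghgfchbeacdddhdeafeba')
  8 → (18, 'cdddhdeafeba')
  9 → (13, 'chbeacdddhdeafeba')
  10 → (19, 'dddhdeafeba')
  11 → (20, 'ddhdeafeba')
  12 → (23, 'deafeba')
  13 → (21, 'dhdeafeba')
  14 → (16, 'eacdddhdeafeba')
  15 → (24, 'eafeba')
  16 → (27, 'eba')
  17 → (5, 'ebebghgfchbeacdddhdeafeba')
  18 → (7, 'ebghgfchbeacdddhdeafeba')
  19 → (0, 'eehbgebebghgfchbeacdddhdeafeba')
  20 → (1, 'ehbgebebghgfchbeacdddhdeafeba')
  21 → (12, 'fchbeacdddhdeafeba')
  22 → (26, 'feba')
  23 → (4, 'gebebghgfchbeacdddhdeafeba')
  24 → (11, 'gfchbeacdddhdeafeba')
  25 → (9, 'ghgfchbeacdddhdeafeba')
  26 → (14, 'hbeacdddhdeafeba')
  27 → (2, 'hbgebebghgfchbeacdddhdeafeba')
  28 → (22, 'hdeafeba')
  29 → (10, 'hgfchbeacdddhdeafeba')

SA = [29, 17, 25, 28, 15, 6, 3, 8, 18, 13, 19, 20, 23, 21, 16, 24, 27, 5, 7, 0, 1, 12, 26, 4, 11, 9, 14, 2, 22, 10]
rank  pair      lcp
   1  s[29:],s[17:]  1  'a'
   2  s[17:],s[25:]  1  'a'
   3  s[25:],s[28:]  0  ''
   4  s[28:],s[15:]  1  'b'
   5  s[15:],s[6:]  2  'be'
   6  s[6:],s[3:]  1  'b'
   7  s[3:],s[8:]  2  'bg'
   8  s[8:],s[18:]  0  ''
   9  s[18:],s[13:]  1  'c'
  10  s[13:],s[19:]  0  ''
  11  s[19:],s[20:]  2  'dd'
  12  s[20:],s[23:]  1  'd'
  13  s[23:],s[21:]  1  'd'
  14  s[21:],s[16:]  0  ''
  15  s[16:],s[24:]  2  'ea'
  16  s[24:],s[27:]  1  'e'
  17  s[27:],s[5:]  2  'eb'
  18  s[5:],s[7:]  2  'eb'
  19  s[7:],s[0:]  1  'e'
  20  s[0:],s[1:]  1  'e'
  21  s[1:],s[12:]  0  ''
  22  s[12:],s[26:]  1  'f'
  23  s[26:],s[4:]  0  ''
  24  s[4:],s[11:]  1  'g'
  25  s[11:],s[9:]  1  'g'
  26  s[9:],s[14:]  0  ''
  27  s[14:],s[2:]  2  'hb'
  28  s[2:],s[22:]  1  'h'
  29  s[22:],s[10:]  1  'h'

n(n+1)/2 = 30·31/2 = 465
Σ LCP = 0 + 1 + 1 + 0 + 1 + 2 + 1 + 2 + 0 + 1 + 0 + 2 + 1 + 1 + 0 + 2 + 1 + 2 + 2 + 1 + 1 + 0 + 1 + 0 + 1 + 1 + 0 + 2 + 1 + 1 = 29
distinct = 465 − 29 = 436

436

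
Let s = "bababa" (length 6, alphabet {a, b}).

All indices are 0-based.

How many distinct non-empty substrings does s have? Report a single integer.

rank→(start, suffix):
  0 → (5, 'a')
  1 → (3, 'aba')
  2 → (1, 'ababa')
  3 → (4, 'ba')
  4 → (2, 'baba')
  5 → (0, 'bababa')

SA = [5, 3, 1, 4, 2, 0]
rank  pair      lcp
   1  s[5:],s[3:]  1  'a'
   2  s[3:],s[1:]  3  'aba'
   3  s[1:],s[4:]  0  ''
   4  s[4:],s[2:]  2  'ba'
   5  s[2:],s[0:]  4  'baba'

n(n+1)/2 = 6·7/2 = 21
Σ LCP = 0 + 1 + 3 + 0 + 2 + 4 = 10
distinct = 21 − 10 = 11

11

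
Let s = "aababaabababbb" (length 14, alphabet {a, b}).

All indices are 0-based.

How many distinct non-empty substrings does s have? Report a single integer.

71

rank→(start, suffix):
  0 → (0, 'aababaabababbb')
  1 → (5, 'aabababbb')
  2 → (3, 'abaabababbb')
  3 → (1, 'ababaabababbb')
  4 → (6, 'abababbb')
  5 → (8, 'ababbb')
  6 → (10, 'abbb')
  7 → (13, 'b')
  8 → (4, 'baabababbb')
  9 → (2, 'babaabababbb')
  10 → (7, 'bababbb')
  11 → (9, 'babbb')
  12 → (12, 'bb')
  13 → (11, 'bbb')

SA = [0, 5, 3, 1, 6, 8, 10, 13, 4, 2, 7, 9, 12, 11]
i: (SA[i-1],SA[i]) lcp shared
  1: (0,5) 6 'aababa'
  2: (5,3) 1 'a'
  3: (3,1) 3 'aba'
  4: (1,6) 5 'ababa'
  5: (6,8) 4 'abab'
  6: (8,10) 2 'ab'
  7: (10,13) 0 ''
  8: (13,4) 1 'b'
  9: (4,2) 2 'ba'
  10: (2,7) 4 'baba'
  11: (7,9) 3 'bab'
  12: (9,12) 1 'b'
  13: (12,11) 2 'bb'

n(n+1)/2 = 14·15/2 = 105
Σ LCP = 0 + 6 + 1 + 3 + 5 + 4 + 2 + 0 + 1 + 2 + 4 + 3 + 1 + 2 = 34
distinct = 105 − 34 = 71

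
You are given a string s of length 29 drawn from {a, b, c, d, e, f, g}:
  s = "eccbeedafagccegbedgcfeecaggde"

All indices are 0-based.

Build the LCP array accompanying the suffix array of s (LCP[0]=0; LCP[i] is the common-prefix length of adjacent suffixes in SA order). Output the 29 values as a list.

sorted suffixes:
  #0 SA[0]=7  'afagccegbedgcfeecaggde'
  #1 SA[1]=9  'agccegbedgcfeecaggde'
  #2 SA[2]=24  'aggde'
  #3 SA[3]=15  'bedgcfeecaggde'
  #4 SA[4]=3  'beedafagccegbedgcfeecaggde'
  #5 SA[5]=23  'caggde'
  #6 SA[6]=2  'cbeedafagccegbedgcfeecaggde'
  #7 SA[7]=1  'ccbeedafagccegbedgcfeecaggde'
  #8 SA[8]=11  'ccegbedgcfeecaggde'
  #9 SA[9]=12  'cegbedgcfeecaggde'
  #10 SA[10]=19  'cfeecaggde'
  #11 SA[11]=6  'dafagccegbedgcfeecaggde'
  #12 SA[12]=27  'de'
  #13 SA[13]=17  'dgcfeecaggde'
  #14 SA[14]=28  'e'
  #15 SA[15]=22  'ecaggde'
  #16 SA[16]=0  'eccbeedafagccegbedgcfeecaggde'
  #17 SA[17]=5  'edafagccegbedgcfeecaggde'
  #18 SA[18]=16  'edgcfeecaggde'
  #19 SA[19]=21  'eecaggde'
  #20 SA[20]=4  'eedafagccegbedgcfeecaggde'
  #21 SA[21]=13  'egbedgcfeecaggde'
  #22 SA[22]=8  'fagccegbedgcfeecaggde'
  #23 SA[23]=20  'feecaggde'
  #24 SA[24]=14  'gbedgcfeecaggde'
  #25 SA[25]=10  'gccegbedgcfeecaggde'
  #26 SA[26]=18  'gcfeecaggde'
  #27 SA[27]=26  'gde'
  #28 SA[28]=25  'ggde'

SA = [7, 9, 24, 15, 3, 23, 2, 1, 11, 12, 19, 6, 27, 17, 28, 22, 0, 5, 16, 21, 4, 13, 8, 20, 14, 10, 18, 26, 25]
i: (SA[i-1],SA[i]) lcp shared
  1: (7,9) 1 'a'
  2: (9,24) 2 'ag'
  3: (24,15) 0 ''
  4: (15,3) 2 'be'
  5: (3,23) 0 ''
  6: (23,2) 1 'c'
  7: (2,1) 1 'c'
  8: (1,11) 2 'cc'
  9: (11,12) 1 'c'
  10: (12,19) 1 'c'
  11: (19,6) 0 ''
  12: (6,27) 1 'd'
  13: (27,17) 1 'd'
  14: (17,28) 0 ''
  15: (28,22) 1 'e'
  16: (22,0) 2 'ec'
  17: (0,5) 1 'e'
  18: (5,16) 2 'ed'
  19: (16,21) 1 'e'
  20: (21,4) 2 'ee'
  21: (4,13) 1 'e'
  22: (13,8) 0 ''
  23: (8,20) 1 'f'
  24: (20,14) 0 ''
  25: (14,10) 1 'g'
  26: (10,18) 2 'gc'
  27: (18,26) 1 'g'
  28: (26,25) 1 'g'

[0, 1, 2, 0, 2, 0, 1, 1, 2, 1, 1, 0, 1, 1, 0, 1, 2, 1, 2, 1, 2, 1, 0, 1, 0, 1, 2, 1, 1]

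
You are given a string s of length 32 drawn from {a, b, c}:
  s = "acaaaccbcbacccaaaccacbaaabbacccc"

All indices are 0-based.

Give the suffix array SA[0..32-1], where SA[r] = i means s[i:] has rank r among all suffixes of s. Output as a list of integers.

[22, 14, 2, 23, 15, 3, 24, 0, 19, 16, 4, 10, 27, 21, 9, 26, 25, 7, 31, 13, 1, 18, 20, 8, 6, 30, 12, 17, 5, 29, 11, 28]

rank | idx | suffix
   0 |  22 | aaabbacccc
   1 |  14 | aaaccacbaaabbacccc
   2 |   2 | aaaccbcbacccaaaccacbaaabbacccc
   3 |  23 | aabbacccc
   4 |  15 | aaccacbaaabbacccc
   5 |   3 | aaccbcbacccaaaccacbaaabbacccc
   6 |  24 | abbacccc
   7 |   0 | acaaaccbcbacccaaaccacbaaabbacccc
   8 |  19 | acbaaabbacccc
   9 |  16 | accacbaaabbacccc
  10 |   4 | accbcbacccaaaccacbaaabbacccc
  11 |  10 | acccaaaccacbaaabbacccc
  12 |  27 | acccc
  13 |  21 | baaabbacccc
  14 |   9 | bacccaaaccacbaaabbacccc
  15 |  26 | bacccc
  16 |  25 | bbacccc
  17 |   7 | bcbacccaaaccacbaaabbacccc
  18 |  31 | c
  19 |  13 | caaaccacbaaabbacccc
  20 |   1 | caaaccbcbacccaaaccacbaaabbacccc
  21 |  18 | cacbaaabbacccc
  22 |  20 | cbaaabbacccc
  23 |   8 | cbacccaaaccacbaaabbacccc
  24 |   6 | cbcbacccaaaccacbaaabbacccc
  25 |  30 | cc
  26 |  12 | ccaaaccacbaaabbacccc
  27 |  17 | ccacbaaabbacccc
  28 |   5 | ccbcbacccaaaccacbaaabbacccc
  29 |  29 | ccc
  30 |  11 | cccaaaccacbaaabbacccc
  31 |  28 | cccc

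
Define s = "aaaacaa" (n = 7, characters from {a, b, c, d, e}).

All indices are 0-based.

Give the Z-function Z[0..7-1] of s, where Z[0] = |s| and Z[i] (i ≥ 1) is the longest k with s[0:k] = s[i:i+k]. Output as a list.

Z[0]=7
i=1: i≥r, start 0; Z[1]=3 grow→box=[1,4)
i=2: min(r-i=2, Z[1]=3)=2; Z[2]=2
i=3: min(r-i=1, Z[2]=2)=1; Z[3]=1
i=4: i≥r, start 0; Z[4]=0
i=5: i≥r, start 0; Z[5]=2 grow→box=[5,7)
i=6: min(r-i=1, Z[1]=3)=1; Z[6]=1

[7, 3, 2, 1, 0, 2, 1]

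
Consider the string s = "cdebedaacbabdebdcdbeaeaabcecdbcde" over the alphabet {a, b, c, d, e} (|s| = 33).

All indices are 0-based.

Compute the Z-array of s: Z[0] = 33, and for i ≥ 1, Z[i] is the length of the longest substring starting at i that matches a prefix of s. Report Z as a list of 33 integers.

Z[0]=33
i=1: i≥r, start 0; Z[1]=0
i=2: i≥r, start 0; Z[2]=0
i=3: i≥r, start 0; Z[3]=0
i=4: i≥r, start 0; Z[4]=0
i=5: i≥r, start 0; Z[5]=0
i=6: i≥r, start 0; Z[6]=0
i=7: i≥r, start 0; Z[7]=0
i=8: i≥r, start 0; Z[8]=1 scan→box=[8,9)
i=9: i≥r, start 0; Z[9]=0
i=10: i≥r, start 0; Z[10]=0
i=11: i≥r, start 0; Z[11]=0
i=12: i≥r, start 0; Z[12]=0
i=13: i≥r, start 0; Z[13]=0
i=14: i≥r, start 0; Z[14]=0
i=15: i≥r, start 0; Z[15]=0
i=16: i≥r, start 0; Z[16]=2 scan→box=[16,18)
i=17: min(r-i=1, Z[1]=0)=0; Z[17]=0
i=18: i≥r, start 0; Z[18]=0
i=19: i≥r, start 0; Z[19]=0
i=20: i≥r, start 0; Z[20]=0
i=21: i≥r, start 0; Z[21]=0
i=22: i≥r, start 0; Z[22]=0
i=23: i≥r, start 0; Z[23]=0
i=24: i≥r, start 0; Z[24]=0
i=25: i≥r, start 0; Z[25]=1 scan→box=[25,26)
i=26: i≥r, start 0; Z[26]=0
i=27: i≥r, start 0; Z[27]=2 scan→box=[27,29)
i=28: min(r-i=1, Z[1]=0)=0; Z[28]=0
i=29: i≥r, start 0; Z[29]=0
i=30: i≥r, start 0; Z[30]=3 scan→box=[30,33)
i=31: min(r-i=2, Z[1]=0)=0; Z[31]=0
i=32: min(r-i=1, Z[2]=0)=0; Z[32]=0

[33, 0, 0, 0, 0, 0, 0, 0, 1, 0, 0, 0, 0, 0, 0, 0, 2, 0, 0, 0, 0, 0, 0, 0, 0, 1, 0, 2, 0, 0, 3, 0, 0]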